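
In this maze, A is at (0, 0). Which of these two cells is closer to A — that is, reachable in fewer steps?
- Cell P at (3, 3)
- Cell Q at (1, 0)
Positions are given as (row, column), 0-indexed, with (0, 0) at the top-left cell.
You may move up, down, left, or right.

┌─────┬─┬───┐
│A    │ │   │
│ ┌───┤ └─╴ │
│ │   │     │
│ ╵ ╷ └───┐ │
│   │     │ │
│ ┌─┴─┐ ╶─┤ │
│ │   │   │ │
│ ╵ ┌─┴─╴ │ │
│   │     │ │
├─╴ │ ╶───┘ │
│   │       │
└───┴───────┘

Shortest path A → P at (3, 3): 8 steps
Shortest path A → Q at (1, 0): 1 steps

Q is closer (1 steps vs 8 steps).

Path to P:

┌─────┬─┬───┐
│A    │ │   │
│ ┌───┤ └─╴ │
│↓│↱ ↓│     │
│ ╵ ╷ └───┐ │
│↳ ↑│↳ ↓  │ │
│ ┌─┴─┐ ╶─┤ │
│ │   │P  │ │
│ ╵ ┌─┴─╴ │ │
│   │     │ │
├─╴ │ ╶───┘ │
│   │       │
└───┴───────┘

Path to Q:

┌─────┬─┬───┐
│A    │ │   │
│ ┌───┤ └─╴ │
│Q│   │     │
│ ╵ ╷ └───┐ │
│   │     │ │
│ ┌─┴─┐ ╶─┤ │
│ │   │   │ │
│ ╵ ┌─┴─╴ │ │
│   │     │ │
├─╴ │ ╶───┘ │
│   │       │
└───┴───────┘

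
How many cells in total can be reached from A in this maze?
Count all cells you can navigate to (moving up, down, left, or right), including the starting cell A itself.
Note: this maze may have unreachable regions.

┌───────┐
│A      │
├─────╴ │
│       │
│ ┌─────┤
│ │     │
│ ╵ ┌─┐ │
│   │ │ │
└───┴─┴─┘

Using BFS/flood-fill to find all reachable cells from A:
Maze size: 4 × 4 = 16 total cells
1 cell(s) are walled off and cannot be reached from A.
Reachable cells: 15

Reachable region (· marks reachable cells):

┌───────┐
│A · · ·│
├─────╴ │
│· · · ·│
│ ┌─────┤
│·│· · ·│
│ ╵ ┌─┐ │
│· ·│ │·│
└───┴─┴─┘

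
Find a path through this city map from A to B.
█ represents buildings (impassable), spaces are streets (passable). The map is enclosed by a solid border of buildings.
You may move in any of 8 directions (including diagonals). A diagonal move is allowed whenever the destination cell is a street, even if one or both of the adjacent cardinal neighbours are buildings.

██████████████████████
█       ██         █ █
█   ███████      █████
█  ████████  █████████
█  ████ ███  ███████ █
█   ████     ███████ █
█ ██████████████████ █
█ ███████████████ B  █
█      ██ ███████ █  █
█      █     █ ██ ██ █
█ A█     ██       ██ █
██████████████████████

Finding the shortest path from A to B:
Movement: 8-directional
Path length: 17 steps
Directions: up-right → right → right → right → down-right → right → up-right → right → right → right → down-right → right → right → right → up-right → up → up-right

Solution:

██████████████████████
█       ██         █ █
█   ███████      █████
█  ████████  █████████
█  ████ ███  ███████ █
█   ████     ███████ █
█ ██████████████████ █
█ ███████████████ B  █
█      ██ ███████↗█  █
█  →→→↘█ →→→↘█ ██↑██ █
█ A█   →↗██  →→→↗ ██ █
██████████████████████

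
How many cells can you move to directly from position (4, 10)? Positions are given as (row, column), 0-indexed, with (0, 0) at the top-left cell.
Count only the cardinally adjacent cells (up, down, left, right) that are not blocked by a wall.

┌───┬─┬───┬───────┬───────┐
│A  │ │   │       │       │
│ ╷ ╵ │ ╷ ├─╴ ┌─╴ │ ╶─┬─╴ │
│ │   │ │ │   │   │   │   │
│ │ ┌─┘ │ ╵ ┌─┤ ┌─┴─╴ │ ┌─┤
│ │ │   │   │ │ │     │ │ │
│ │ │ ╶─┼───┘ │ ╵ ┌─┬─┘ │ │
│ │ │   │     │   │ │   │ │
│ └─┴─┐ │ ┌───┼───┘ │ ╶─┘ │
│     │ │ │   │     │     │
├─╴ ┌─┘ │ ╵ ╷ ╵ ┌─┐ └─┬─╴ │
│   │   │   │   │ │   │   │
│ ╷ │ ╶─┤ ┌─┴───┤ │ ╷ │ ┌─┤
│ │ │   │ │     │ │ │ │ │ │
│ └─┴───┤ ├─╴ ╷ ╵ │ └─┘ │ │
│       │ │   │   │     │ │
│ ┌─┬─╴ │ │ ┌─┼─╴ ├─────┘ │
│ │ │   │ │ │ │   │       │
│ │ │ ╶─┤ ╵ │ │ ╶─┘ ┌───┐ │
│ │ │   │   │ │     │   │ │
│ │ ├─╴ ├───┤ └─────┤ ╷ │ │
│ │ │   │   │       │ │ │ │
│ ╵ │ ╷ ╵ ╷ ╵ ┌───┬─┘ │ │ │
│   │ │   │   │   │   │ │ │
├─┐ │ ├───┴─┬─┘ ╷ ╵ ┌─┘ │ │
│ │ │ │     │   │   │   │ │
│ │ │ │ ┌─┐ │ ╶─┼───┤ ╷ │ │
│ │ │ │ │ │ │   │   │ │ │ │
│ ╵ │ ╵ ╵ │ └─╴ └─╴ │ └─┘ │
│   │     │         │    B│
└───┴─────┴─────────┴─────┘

Checking passable neighbors of (4, 10):
Neighbors: (3, 10), (4, 11)
Count: 2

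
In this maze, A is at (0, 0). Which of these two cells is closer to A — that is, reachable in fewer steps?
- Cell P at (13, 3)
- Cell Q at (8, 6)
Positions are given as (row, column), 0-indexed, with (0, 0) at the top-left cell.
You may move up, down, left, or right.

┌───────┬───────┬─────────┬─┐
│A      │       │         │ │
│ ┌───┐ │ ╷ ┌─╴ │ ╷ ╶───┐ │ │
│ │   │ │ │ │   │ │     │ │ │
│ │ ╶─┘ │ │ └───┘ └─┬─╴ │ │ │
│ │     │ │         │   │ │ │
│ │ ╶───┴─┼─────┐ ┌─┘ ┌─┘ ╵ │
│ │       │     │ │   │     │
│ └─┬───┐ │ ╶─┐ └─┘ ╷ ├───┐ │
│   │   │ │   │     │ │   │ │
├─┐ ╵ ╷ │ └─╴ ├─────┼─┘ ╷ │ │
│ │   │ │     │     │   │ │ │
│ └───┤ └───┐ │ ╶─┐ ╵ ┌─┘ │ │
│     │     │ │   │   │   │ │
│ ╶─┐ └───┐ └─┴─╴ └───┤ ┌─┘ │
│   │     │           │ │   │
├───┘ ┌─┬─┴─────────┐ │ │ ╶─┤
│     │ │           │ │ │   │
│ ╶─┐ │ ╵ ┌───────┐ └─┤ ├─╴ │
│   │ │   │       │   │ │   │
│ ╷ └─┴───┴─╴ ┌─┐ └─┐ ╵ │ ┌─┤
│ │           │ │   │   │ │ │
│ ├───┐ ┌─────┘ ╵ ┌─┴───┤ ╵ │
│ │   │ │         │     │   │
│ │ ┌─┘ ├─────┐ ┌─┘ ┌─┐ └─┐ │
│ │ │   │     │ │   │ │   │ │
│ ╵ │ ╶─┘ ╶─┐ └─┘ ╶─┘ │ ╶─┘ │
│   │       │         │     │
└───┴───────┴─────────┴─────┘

Shortest path A → P at (13, 3): 68 steps
Shortest path A → Q at (8, 6): 42 steps

Q is closer (42 steps vs 68 steps).

Path to P:

┌───────┬───────┬─────────┬─┐
│A → → ↓│       │  ↱ → → ↓│ │
│ ┌───┐ │ ╷ ┌─╴ │ ╷ ╶───┐ │ │
│ │   │↓│ │ │   │ │↑ ← ↰│↓│ │
│ │ ╶─┘ │ │ └───┘ └─┬─╴ │ │ │
│ │↓ ← ↲│ │         │↱ ↑│↓│ │
│ │ ╶───┴─┼─────┐ ┌─┘ ┌─┘ ╵ │
│ │↳ → → ↓│↱ → ↓│ │↱ ↑│  ↳ ↓│
│ └─┬───┐ │ ╶─┐ └─┘ ╷ ├───┐ │
│   │   │↓│↑ ↰│↳ → ↑│ │   │↓│
├─┐ ╵ ╷ │ └─╴ ├─────┼─┘ ╷ │ │
│ │   │ │↳ → ↑│     │   │ │↓│
│ └───┤ └───┐ │ ╶─┐ ╵ ┌─┘ │ │
│     │     │ │   │   │   │↓│
│ ╶─┐ └───┐ └─┴─╴ └───┤ ┌─┘ │
│   │     │           │ │↓ ↲│
├───┘ ┌─┬─┴─────────┐ │ │ ╶─┤
│     │ │           │ │ │↳ ↓│
│ ╶─┐ │ ╵ ┌───────┐ └─┤ ├─╴ │
│   │ │   │       │   │ │↓ ↲│
│ ╷ └─┴───┴─╴ ┌─┐ └─┐ ╵ │ ┌─┤
│ │           │ │   │   │↓│ │
│ ├───┐ ┌─────┘ ╵ ┌─┴───┤ ╵ │
│ │   │ │         │↓ ← ↰│↳ ↓│
│ │ ┌─┘ ├─────┐ ┌─┘ ┌─┐ └─┐ │
│ │ │   │↓ ← ↰│ │↓ ↲│ │↑  │↓│
│ ╵ │ ╶─┘ ╶─┐ └─┘ ╶─┘ │ ╶─┘ │
│   │  P ↲  │↑ ← ↲    │↑ ← ↲│
└───┴───────┴─────────┴─────┘

Path to Q:

┌───────┬───────┬─────────┬─┐
│A      │       │         │ │
│ ┌───┐ │ ╷ ┌─╴ │ ╷ ╶───┐ │ │
│↓│   │ │ │ │   │ │     │ │ │
│ │ ╶─┘ │ │ └───┘ └─┬─╴ │ │ │
│↓│     │ │         │   │ │ │
│ │ ╶───┴─┼─────┐ ┌─┘ ┌─┘ ╵ │
│↓│       │     │ │   │     │
│ └─┬───┐ │ ╶─┐ └─┘ ╷ ├───┐ │
│↳ ↓│↱ ↓│ │   │     │ │↱ ↓│ │
├─┐ ╵ ╷ │ └─╴ ├─────┼─┘ ╷ │ │
│ │↳ ↑│↓│     │↱ → ↓│↱ ↑│↓│ │
│ └───┤ └───┐ │ ╶─┐ ╵ ┌─┘ │ │
│     │↳ → ↓│ │↑ ↰│↳ ↑│↓ ↲│ │
│ ╶─┐ └───┐ └─┴─╴ └───┤ ┌─┘ │
│   │     │↳ → → ↑    │↓│   │
├───┘ ┌─┬─┴─────────┐ │ │ ╶─┤
│     │ │    Q ← ← ↰│ │↓│   │
│ ╶─┐ │ ╵ ┌───────┐ └─┤ ├─╴ │
│   │ │   │       │↑ ↰│↓│   │
│ ╷ └─┴───┴─╴ ┌─┐ └─┐ ╵ │ ┌─┤
│ │           │ │   │↑ ↲│ │ │
│ ├───┐ ┌─────┘ ╵ ┌─┴───┤ ╵ │
│ │   │ │         │     │   │
│ │ ┌─┘ ├─────┐ ┌─┘ ┌─┐ └─┐ │
│ │ │   │     │ │   │ │   │ │
│ ╵ │ ╶─┘ ╶─┐ └─┘ ╶─┘ │ ╶─┘ │
│   │       │         │     │
└───┴───────┴─────────┴─────┘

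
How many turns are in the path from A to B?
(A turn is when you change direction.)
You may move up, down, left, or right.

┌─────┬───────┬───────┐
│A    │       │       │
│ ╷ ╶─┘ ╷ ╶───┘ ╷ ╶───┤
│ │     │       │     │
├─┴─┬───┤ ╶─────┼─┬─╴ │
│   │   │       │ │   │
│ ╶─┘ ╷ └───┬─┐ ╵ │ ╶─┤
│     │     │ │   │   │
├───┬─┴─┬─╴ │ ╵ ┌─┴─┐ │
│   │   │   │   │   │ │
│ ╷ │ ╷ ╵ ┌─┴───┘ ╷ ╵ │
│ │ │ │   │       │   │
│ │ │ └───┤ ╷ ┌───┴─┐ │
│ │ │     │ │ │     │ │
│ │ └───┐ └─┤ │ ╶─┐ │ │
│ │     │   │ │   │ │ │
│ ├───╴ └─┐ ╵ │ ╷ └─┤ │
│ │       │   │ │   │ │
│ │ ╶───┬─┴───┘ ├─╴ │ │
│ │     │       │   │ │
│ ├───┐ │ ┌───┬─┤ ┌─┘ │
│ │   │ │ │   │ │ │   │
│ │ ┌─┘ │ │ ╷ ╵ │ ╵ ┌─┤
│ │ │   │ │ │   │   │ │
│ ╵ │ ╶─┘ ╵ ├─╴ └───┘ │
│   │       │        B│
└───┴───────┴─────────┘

Directions: right, down, right, right, up, right, down, right, right, right, up, right, down, right, right, down, left, down, right, down, down, down, down, down, down, down, left, down, left, up, up, right, up, left, up, left, down, down, left, left, left, down, down, down, right, up, up, right, down, right, down, right, right, right
Number of turns: 34

Solution:

┌─────┬───────┬───────┐
│A ↓  │↱ ↓    │↱ ↓    │
│ ╷ ╶─┘ ╷ ╶───┘ ╷ ╶───┤
│ │↳ → ↑│↳ → → ↑│↳ → ↓│
├─┴─┬───┤ ╶─────┼─┬─╴ │
│   │   │       │ │↓ ↲│
│ ╶─┘ ╷ └───┬─┐ ╵ │ ╶─┤
│     │     │ │   │↳ ↓│
├───┬─┴─┬─╴ │ ╵ ┌─┴─┐ │
│   │   │   │   │   │↓│
│ ╷ │ ╷ ╵ ┌─┴───┘ ╷ ╵ │
│ │ │ │   │       │  ↓│
│ │ │ └───┤ ╷ ┌───┴─┐ │
│ │ │     │ │ │     │↓│
│ │ └───┐ └─┤ │ ╶─┐ │ │
│ │     │   │ │↓ ↰│ │↓│
│ ├───╴ └─┐ ╵ │ ╷ └─┤ │
│ │       │   │↓│↑ ↰│↓│
│ │ ╶───┬─┴───┘ ├─╴ │ │
│ │     │↓ ← ← ↲│↱ ↑│↓│
│ ├───┐ │ ┌───┬─┤ ┌─┘ │
│ │   │ │↓│↱ ↓│ │↑│↓ ↲│
│ │ ┌─┘ │ │ ╷ ╵ │ ╵ ┌─┤
│ │ │   │↓│↑│↳ ↓│↑ ↲│ │
│ ╵ │ ╶─┘ ╵ ├─╴ └───┘ │
│   │    ↳ ↑│  ↳ → → B│
└───┴───────┴─────────┘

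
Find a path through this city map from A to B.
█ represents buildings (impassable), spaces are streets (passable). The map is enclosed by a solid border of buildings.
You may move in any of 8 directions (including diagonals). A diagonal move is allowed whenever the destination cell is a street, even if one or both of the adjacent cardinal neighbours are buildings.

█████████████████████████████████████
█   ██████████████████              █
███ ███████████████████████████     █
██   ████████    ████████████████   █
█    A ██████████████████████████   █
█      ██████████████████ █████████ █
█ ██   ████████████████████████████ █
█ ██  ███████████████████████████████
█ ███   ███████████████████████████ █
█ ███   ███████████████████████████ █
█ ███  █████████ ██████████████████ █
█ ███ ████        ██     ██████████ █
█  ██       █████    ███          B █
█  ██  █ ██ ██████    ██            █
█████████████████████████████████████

Finding the shortest path from A to B:
Movement: 8-directional
Path length: 36 steps
Directions: down → down → down → down → down → down → down → down-right → right → right → right → right → right → up-right → right → right → right → right → right → down-right → right → right → up-right → right → right → right → down-right → right → right → right → right → right → right → right → right → right

Solution:

█████████████████████████████████████
█   ██████████████████              █
███ ███████████████████████████     █
██   ████████    ████████████████   █
█    A ██████████████████████████   █
█    ↓ ██████████████████ █████████ █
█ ██ ↓ ████████████████████████████ █
█ ██ ↓███████████████████████████████
█ ███↓  ███████████████████████████ █
█ ███↓  ███████████████████████████ █
█ ███↓ █████████ ██████████████████ █
█ ███↘████  →→→→→↘██ →→→↘██████████ █
█  ██ →→→→→↗█████ →→↗███ →→→→→→→→→B █
█  ██  █ ██ ██████    ██            █
█████████████████████████████████████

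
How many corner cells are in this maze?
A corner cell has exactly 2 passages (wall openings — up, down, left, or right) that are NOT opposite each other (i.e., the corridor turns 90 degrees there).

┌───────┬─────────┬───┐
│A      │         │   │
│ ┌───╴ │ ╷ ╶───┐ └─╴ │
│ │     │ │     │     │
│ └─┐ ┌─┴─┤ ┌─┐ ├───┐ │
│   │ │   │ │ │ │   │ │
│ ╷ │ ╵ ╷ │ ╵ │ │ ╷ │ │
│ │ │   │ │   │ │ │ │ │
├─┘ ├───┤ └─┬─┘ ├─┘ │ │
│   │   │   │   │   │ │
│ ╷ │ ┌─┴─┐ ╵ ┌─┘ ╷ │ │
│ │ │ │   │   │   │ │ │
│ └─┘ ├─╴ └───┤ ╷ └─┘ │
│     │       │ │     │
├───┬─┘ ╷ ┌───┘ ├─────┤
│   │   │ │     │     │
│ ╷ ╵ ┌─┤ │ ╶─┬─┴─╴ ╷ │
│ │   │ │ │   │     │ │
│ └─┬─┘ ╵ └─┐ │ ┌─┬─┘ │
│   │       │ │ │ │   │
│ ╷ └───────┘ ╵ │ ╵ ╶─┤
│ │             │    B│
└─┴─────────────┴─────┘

Counting corner cells (2 non-opposite passages):
Total corners: 52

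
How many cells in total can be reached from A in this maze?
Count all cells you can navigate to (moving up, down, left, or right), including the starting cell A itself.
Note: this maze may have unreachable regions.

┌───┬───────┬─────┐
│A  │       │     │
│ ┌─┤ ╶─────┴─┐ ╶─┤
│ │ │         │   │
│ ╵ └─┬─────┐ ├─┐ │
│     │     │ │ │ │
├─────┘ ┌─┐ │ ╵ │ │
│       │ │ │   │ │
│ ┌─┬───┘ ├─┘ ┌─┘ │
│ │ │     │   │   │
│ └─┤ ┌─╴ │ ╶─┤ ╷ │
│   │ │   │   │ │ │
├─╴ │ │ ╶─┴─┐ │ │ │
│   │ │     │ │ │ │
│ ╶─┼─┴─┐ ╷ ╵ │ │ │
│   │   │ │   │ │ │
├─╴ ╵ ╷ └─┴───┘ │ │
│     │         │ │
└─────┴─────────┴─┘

Using BFS/flood-fill to find all reachable cells from A:
Maze size: 9 × 9 = 81 total cells
74 cell(s) are walled off and cannot be reached from A.
Reachable cells: 7

Reachable region (· marks reachable cells):

┌───┬───────┬─────┐
│A ·│       │     │
│ ┌─┤ ╶─────┴─┐ ╶─┤
│·│·│         │   │
│ ╵ └─┬─────┐ ├─┐ │
│· · ·│     │ │ │ │
├─────┘ ┌─┐ │ ╵ │ │
│       │ │ │   │ │
│ ┌─┬───┘ ├─┘ ┌─┘ │
│ │ │     │   │   │
│ └─┤ ┌─╴ │ ╶─┤ ╷ │
│   │ │   │   │ │ │
├─╴ │ │ ╶─┴─┐ │ │ │
│   │ │     │ │ │ │
│ ╶─┼─┴─┐ ╷ ╵ │ │ │
│   │   │ │   │ │ │
├─╴ ╵ ╷ └─┴───┘ │ │
│     │         │ │
└─────┴─────────┴─┘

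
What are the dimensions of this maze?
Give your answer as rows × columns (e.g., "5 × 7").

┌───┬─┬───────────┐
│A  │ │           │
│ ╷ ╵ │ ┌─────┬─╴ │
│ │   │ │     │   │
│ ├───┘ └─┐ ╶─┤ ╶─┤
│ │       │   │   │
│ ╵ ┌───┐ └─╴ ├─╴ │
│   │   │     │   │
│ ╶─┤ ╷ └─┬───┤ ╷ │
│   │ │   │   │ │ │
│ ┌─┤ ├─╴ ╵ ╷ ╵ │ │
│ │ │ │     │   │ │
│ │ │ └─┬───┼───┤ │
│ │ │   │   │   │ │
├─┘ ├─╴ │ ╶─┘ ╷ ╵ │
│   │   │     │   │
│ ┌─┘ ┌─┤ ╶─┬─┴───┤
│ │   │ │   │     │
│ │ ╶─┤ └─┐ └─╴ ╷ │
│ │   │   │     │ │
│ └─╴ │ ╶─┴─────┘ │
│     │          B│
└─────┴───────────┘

Counting the maze dimensions:
Rows (vertical): 11
Columns (horizontal): 9
Dimensions: 11 × 9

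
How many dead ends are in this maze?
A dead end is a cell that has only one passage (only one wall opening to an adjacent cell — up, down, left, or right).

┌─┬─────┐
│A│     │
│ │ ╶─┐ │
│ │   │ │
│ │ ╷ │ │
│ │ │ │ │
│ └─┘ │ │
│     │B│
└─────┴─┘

Checking each cell for number of passages:

Dead ends found at positions:
  (0, 0)
  (2, 1)
  (3, 3)
Total dead ends: 3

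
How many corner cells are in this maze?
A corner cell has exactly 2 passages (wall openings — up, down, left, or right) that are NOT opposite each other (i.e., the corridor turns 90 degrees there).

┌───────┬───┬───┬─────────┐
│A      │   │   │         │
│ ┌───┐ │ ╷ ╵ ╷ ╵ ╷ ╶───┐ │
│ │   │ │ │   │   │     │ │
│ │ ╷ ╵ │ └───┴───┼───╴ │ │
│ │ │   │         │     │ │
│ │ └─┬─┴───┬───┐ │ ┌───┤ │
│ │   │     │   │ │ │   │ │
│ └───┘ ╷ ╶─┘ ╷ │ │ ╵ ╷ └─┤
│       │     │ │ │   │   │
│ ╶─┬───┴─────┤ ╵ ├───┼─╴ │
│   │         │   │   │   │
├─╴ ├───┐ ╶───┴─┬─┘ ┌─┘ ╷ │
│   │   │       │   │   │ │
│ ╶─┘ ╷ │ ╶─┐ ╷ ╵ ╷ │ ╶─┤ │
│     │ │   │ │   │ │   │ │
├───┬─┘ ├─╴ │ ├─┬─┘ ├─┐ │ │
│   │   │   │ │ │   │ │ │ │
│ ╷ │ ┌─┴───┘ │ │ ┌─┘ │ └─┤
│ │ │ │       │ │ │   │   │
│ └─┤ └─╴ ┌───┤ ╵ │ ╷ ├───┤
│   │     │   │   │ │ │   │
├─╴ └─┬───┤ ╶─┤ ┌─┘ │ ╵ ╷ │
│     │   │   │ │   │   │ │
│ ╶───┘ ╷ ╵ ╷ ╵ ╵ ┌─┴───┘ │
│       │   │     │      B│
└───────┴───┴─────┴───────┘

Counting corner cells (2 non-opposite passages):
Total corners: 90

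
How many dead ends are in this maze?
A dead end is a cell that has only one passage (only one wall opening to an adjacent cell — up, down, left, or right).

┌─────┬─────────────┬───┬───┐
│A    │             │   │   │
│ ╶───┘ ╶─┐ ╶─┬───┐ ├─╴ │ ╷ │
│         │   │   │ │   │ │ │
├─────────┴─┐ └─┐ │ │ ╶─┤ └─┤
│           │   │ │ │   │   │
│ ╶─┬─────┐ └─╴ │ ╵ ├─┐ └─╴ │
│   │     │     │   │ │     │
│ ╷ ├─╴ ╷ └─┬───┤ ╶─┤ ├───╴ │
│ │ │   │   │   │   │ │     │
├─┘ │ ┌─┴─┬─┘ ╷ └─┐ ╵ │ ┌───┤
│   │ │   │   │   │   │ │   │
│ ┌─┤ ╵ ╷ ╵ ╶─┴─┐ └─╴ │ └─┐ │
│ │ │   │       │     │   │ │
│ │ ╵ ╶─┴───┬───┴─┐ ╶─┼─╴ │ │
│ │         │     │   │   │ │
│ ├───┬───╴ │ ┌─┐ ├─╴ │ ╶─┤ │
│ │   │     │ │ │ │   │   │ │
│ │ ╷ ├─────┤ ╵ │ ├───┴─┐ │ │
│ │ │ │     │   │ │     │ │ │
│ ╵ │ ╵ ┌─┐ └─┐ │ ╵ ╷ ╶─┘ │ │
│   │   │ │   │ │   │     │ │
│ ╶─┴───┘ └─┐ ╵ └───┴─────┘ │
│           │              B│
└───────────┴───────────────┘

Checking each cell for number of passages:

Dead ends found at positions:
  (0, 2)
  (0, 10)
  (1, 4)
  (1, 7)
  (1, 13)
  (3, 2)
  (3, 10)
  (4, 0)
  (4, 5)
  (5, 12)
  (6, 1)
  (6, 7)
  (8, 3)
  (8, 7)
  (8, 9)
  (9, 11)
  (10, 4)
  (11, 5)
Total dead ends: 18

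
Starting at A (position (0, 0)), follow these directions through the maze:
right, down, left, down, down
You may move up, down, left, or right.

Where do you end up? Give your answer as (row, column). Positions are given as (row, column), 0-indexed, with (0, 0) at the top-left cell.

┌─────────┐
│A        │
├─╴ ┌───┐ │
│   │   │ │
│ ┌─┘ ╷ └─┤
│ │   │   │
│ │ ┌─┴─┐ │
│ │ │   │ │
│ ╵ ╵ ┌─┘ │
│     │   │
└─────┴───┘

Following directions step by step:
Start: (0, 0)
  right: (0, 0) → (0, 1)
  down: (0, 1) → (1, 1)
  left: (1, 1) → (1, 0)
  down: (1, 0) → (2, 0)
  down: (2, 0) → (3, 0)
Final position: (3, 0)

Path taken:

┌─────────┐
│A ↓      │
├─╴ ┌───┐ │
│↓ ↲│   │ │
│ ┌─┘ ╷ └─┤
│↓│   │   │
│ │ ┌─┴─┐ │
│B│ │   │ │
│ ╵ ╵ ┌─┘ │
│     │   │
└─────┴───┘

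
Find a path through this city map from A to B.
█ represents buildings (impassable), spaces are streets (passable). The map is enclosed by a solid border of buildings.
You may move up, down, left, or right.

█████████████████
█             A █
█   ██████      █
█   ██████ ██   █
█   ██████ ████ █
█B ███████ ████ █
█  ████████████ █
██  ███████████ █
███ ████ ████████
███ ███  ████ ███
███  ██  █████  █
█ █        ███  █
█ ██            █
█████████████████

Finding the shortest path from A to B:
Movement: cardinal only
Path length: 17 steps
Directions: left → left → left → left → left → left → left → left → left → left → left → down → down → down → left → down → left

Solution:

█████████████████
█  ↓←←←←←←←←←←A █
█  ↓██████      █
█  ↓██████ ██   █
█ ↓↲██████ ████ █
█B↲███████ ████ █
█  ████████████ █
██  ███████████ █
███ ████ ████████
███ ███  ████ ███
███  ██  █████  █
█ █        ███  █
█ ██            █
█████████████████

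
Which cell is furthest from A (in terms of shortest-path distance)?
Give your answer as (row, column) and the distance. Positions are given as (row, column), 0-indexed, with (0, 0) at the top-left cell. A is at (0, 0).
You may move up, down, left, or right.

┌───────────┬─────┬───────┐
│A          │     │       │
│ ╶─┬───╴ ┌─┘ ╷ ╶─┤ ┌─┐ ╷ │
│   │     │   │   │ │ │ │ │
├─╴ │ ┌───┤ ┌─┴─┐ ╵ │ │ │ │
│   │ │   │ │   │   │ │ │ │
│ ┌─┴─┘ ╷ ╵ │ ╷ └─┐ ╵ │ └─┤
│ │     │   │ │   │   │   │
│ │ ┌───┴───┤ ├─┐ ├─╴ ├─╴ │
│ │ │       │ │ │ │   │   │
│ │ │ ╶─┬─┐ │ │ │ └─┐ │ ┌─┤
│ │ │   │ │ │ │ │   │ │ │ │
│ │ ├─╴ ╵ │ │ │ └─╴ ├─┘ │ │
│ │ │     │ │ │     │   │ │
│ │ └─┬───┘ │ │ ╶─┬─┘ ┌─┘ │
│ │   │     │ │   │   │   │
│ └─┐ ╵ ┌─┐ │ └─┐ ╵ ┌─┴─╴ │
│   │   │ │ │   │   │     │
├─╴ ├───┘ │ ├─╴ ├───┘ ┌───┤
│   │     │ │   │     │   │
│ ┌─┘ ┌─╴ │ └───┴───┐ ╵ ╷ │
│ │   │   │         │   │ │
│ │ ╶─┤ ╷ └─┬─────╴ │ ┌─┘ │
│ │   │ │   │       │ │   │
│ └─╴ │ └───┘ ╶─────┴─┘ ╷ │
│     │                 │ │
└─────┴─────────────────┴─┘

Computing BFS distances from A to all cells:
Furthest cell: (9, 6)
Distance: 107 steps

Path from A to the furthest cell:

┌───────────┬─────┬───────┐
│A          │↱ ↓  │↱ → ↓  │
│ ╶─┬───╴ ┌─┘ ╷ ╶─┤ ┌─┐ ╷ │
│↳ ↓│     │↱ ↑│↳ ↓│↑│ │↓│ │
├─╴ │ ┌───┤ ┌─┴─┐ ╵ │ │ │ │
│↓ ↲│ │↱ ↓│↑│↓ ↰│↳ ↑│ │↓│ │
│ ┌─┴─┘ ╷ ╵ │ ╷ └─┐ ╵ │ └─┤
│↓│↱ → ↑│↳ ↑│↓│↑ ↰│   │↳ ↓│
│ │ ┌───┴───┤ ├─┐ ├─╴ ├─╴ │
│↓│↑│       │↓│ │↑│   │↓ ↲│
│ │ │ ╶─┬─┐ │ │ │ └─┐ │ ┌─┤
│↓│↑│   │ │ │↓│ │↑ ↰│ │↓│ │
│ │ ├─╴ ╵ │ │ │ └─╴ ├─┘ │ │
│↓│↑│     │ │↓│↱ → ↑│↓ ↲│ │
│ │ └─┬───┘ │ │ ╶─┬─┘ ┌─┘ │
│↓│↑ ↰│↓ ← ↰│↓│↑ ↰│↓ ↲│   │
│ └─┐ ╵ ┌─┐ │ └─┐ ╵ ┌─┴─╴ │
│↳ ↓│↑ ↲│ │↑│↳ ↓│↑ ↲│     │
├─╴ ├───┘ │ ├─╴ ├───┘ ┌───┤
│↓ ↲│↱ → ↓│↑│B ↲│     │   │
│ ┌─┘ ┌─╴ │ └───┴───┐ ╵ ╷ │
│↓│↱ ↑│↓ ↲│↑ ← ← ← ↰│   │ │
│ │ ╶─┤ ╷ └─┬─────╴ │ ┌─┘ │
│↓│↑ ↰│↓│   │↱ → → ↑│ │   │
│ └─╴ │ └───┘ ╶─────┴─┘ ╷ │
│↳ → ↑│↳ → → ↑          │ │
└─────┴─────────────────┴─┘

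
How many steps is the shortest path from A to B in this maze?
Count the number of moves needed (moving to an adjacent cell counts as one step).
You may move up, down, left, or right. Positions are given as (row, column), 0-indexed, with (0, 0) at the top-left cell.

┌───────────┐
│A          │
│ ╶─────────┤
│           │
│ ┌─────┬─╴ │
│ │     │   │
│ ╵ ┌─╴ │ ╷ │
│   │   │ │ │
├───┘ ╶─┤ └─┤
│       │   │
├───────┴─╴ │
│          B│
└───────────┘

Using BFS to find shortest path:
Start: (0, 0), End: (5, 5)
Path found:
(0,0) → (1,0) → (1,1) → (1,2) → (1,3) → (1,4) → (1,5) → (2,5) → (2,4) → (3,4) → (4,4) → (4,5) → (5,5)
Number of steps: 12

Solution:

┌───────────┐
│A          │
│ ╶─────────┤
│↳ → → → → ↓│
│ ┌─────┬─╴ │
│ │     │↓ ↲│
│ ╵ ┌─╴ │ ╷ │
│   │   │↓│ │
├───┘ ╶─┤ └─┤
│       │↳ ↓│
├───────┴─╴ │
│          B│
└───────────┘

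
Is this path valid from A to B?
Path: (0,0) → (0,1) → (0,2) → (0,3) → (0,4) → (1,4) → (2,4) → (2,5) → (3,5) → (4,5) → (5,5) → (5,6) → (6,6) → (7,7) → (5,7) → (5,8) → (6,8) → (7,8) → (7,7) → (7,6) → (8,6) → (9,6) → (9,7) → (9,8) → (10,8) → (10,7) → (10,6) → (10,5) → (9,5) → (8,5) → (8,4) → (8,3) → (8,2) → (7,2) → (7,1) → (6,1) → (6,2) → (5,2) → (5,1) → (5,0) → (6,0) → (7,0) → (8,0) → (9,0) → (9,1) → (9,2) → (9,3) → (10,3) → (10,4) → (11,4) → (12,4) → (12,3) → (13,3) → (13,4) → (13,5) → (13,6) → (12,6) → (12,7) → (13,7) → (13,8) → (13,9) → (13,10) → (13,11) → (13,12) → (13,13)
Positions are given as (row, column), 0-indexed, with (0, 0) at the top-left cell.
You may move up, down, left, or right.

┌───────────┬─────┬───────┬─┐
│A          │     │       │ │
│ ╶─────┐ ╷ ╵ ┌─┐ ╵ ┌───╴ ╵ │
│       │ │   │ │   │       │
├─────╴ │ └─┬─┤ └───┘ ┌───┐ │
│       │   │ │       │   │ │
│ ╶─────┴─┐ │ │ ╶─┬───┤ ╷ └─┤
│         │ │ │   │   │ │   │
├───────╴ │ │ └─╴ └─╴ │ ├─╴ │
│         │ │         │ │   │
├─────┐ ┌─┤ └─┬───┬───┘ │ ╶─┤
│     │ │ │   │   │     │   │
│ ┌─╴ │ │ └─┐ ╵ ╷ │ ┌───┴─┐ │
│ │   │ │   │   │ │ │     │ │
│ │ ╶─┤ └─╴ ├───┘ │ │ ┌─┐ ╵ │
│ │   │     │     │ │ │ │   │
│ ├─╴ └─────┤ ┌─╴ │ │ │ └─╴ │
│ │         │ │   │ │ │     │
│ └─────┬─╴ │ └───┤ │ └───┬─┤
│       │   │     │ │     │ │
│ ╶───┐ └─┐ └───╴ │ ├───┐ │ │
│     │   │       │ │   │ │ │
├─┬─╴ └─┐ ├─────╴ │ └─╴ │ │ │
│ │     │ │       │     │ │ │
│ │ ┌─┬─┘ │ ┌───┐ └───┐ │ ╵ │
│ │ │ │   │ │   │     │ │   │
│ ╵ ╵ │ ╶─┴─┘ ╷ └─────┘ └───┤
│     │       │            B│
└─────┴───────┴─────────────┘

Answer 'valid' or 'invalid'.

Checking path validity:
Result: Invalid move at step 13: cannot move from (6, 6) to (7, 7).

invalid

Correct solution:

┌───────────┬─────┬───────┬─┐
│A → → → ↓  │     │       │ │
│ ╶─────┐ ╷ ╵ ┌─┐ ╵ ┌───╴ ╵ │
│       │↓│   │ │   │       │
├─────╴ │ └─┬─┤ └───┘ ┌───┐ │
│       │↳ ↓│ │       │   │ │
│ ╶─────┴─┐ │ │ ╶─┬───┤ ╷ └─┤
│         │↓│ │   │   │ │   │
├───────╴ │ │ └─╴ └─╴ │ ├─╴ │
│         │↓│         │ │   │
├─────┐ ┌─┤ └─┬───┬───┘ │ ╶─┤
│↓ ← ↰│ │ │↳ ↓│↱ ↓│     │   │
│ ┌─╴ │ │ └─┐ ╵ ╷ │ ┌───┴─┐ │
│↓│↱ ↑│ │   │↳ ↑│↓│ │     │ │
│ │ ╶─┤ └─╴ ├───┘ │ │ ┌─┐ ╵ │
│↓│↑ ↰│     │↓ ← ↲│ │ │ │   │
│ ├─╴ └─────┤ ┌─╴ │ │ │ └─╴ │
│↓│  ↑ ← ← ↰│↓│   │ │ │     │
│ └─────┬─╴ │ └───┤ │ └───┬─┤
│↳ → → ↓│  ↑│↳ → ↓│ │     │ │
│ ╶───┐ └─┐ └───╴ │ ├───┐ │ │
│     │↳ ↓│↑ ← ← ↲│ │   │ │ │
├─┬─╴ └─┐ ├─────╴ │ └─╴ │ │ │
│ │     │↓│       │     │ │ │
│ │ ┌─┬─┘ │ ┌───┐ └───┐ │ ╵ │
│ │ │ │↓ ↲│ │↱ ↓│     │ │   │
│ ╵ ╵ │ ╶─┴─┘ ╷ └─────┘ └───┤
│     │↳ → → ↑│↳ → → → → → B│
└─────┴───────┴─────────────┘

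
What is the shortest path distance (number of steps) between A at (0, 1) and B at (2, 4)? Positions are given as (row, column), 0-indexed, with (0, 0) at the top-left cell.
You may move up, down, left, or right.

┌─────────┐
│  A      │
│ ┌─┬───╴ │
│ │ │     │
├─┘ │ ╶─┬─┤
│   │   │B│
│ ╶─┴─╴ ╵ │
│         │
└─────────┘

Finding path from (0, 1) to (2, 4):
Path: (0,1) → (0,2) → (0,3) → (0,4) → (1,4) → (1,3) → (1,2) → (2,2) → (2,3) → (3,3) → (3,4) → (2,4)
Distance: 11 steps

Solution:

┌─────────┐
│  A → → ↓│
│ ┌─┬───╴ │
│ │ │↓ ← ↲│
├─┘ │ ╶─┬─┤
│   │↳ ↓│B│
│ ╶─┴─╴ ╵ │
│      ↳ ↑│
└─────────┘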